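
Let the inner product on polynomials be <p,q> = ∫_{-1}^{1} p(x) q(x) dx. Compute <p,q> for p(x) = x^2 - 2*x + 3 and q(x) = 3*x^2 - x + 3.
<p,q> = 428/15

Expand the product: p(x)·q(x) = 3*x^4 - 7*x^3 + 14*x^2 - 9*x + 9.
∫_{-1}^{1} of each monomial x^k gives [2/(k+1) if k even, 0 if k odd]. Integrating term-by-term (or equivalently evaluating the antiderivative F(x) = 3*x^5/5 - 7*x^4/4 + 14*x^3/3 - 9*x^2/2 + 9*x at the endpoints):
  F(1) − F(−1) = 481/60 − (-1231/60) = 428/15.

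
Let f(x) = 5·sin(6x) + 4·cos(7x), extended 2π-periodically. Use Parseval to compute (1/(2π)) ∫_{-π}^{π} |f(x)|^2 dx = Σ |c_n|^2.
Σ |c_n|^2 = 41/2

Expand |f|^2 and use orthogonality of {sin(nx), cos(mx)} on [-π, π]:
  ∫_{-π}^{π} sin(nx)^2 dx = π, ∫ cos(mx)^2 dx = π, and cross terms integrate to 0.
So ∫_{-π}^{π} f(x)^2 dx = 5^2 · π + 4^2 · π = (25 + 16)π.
Divide by 2π: (25 + 16)/2 = 41/2.
By Parseval, this equals Σ |c_n|^2.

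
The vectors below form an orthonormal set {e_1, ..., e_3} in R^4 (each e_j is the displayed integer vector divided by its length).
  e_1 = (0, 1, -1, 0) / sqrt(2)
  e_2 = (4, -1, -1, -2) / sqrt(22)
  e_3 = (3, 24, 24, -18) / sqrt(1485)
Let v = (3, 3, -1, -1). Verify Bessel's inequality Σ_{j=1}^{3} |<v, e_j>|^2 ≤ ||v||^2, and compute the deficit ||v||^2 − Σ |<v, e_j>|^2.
Σ |<v, e_j>|^2 = 55/3; ||v||^2 = 20; deficit = 5/3

Write each e_j = u_j / sqrt(<u_j, u_j>) where u_j is the displayed integer vector. Then <v, e_j> = <v, u_j> / sqrt(<u_j, u_j>), so |<v, e_j>|^2 = <v, u_j>^2 / <u_j, u_j>.
Coefficients: <v, e_1> = 4/sqrt(2), <v, e_2> = 12/sqrt(22), <v, e_3> = 75/sqrt(1485).
Square and sum: Σ |<v, e_j>|^2 = 55/3.
Compute ||v||^2 = v·v = 20.
Deficit = 20 − 55/3 = 5/3 ≥ 0, confirming Bessel's inequality. (The deficit equals ||v − Σ <v,e_j> e_j||^2, the squared distance from v to span{e_j}.)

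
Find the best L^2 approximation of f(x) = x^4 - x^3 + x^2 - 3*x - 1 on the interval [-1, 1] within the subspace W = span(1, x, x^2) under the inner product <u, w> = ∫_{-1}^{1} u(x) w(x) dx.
g(x) = 13*x^2/7 - 18*x/5 - 38/35

The best approximation g ∈ W is the orthogonal projection of f onto W. Writing g = a_0 + a_1 x + a_2 x^2, the coefficients solve the normal equations G · a = b where
  G_{ij} = <φ_i, φ_j> and b_i = <f, φ_i>, with φ_0 = 1, φ_1 = x, φ_2 = x^2.
G =
  [2, 0, 2/3]
  [0, 2/3, 0]
  [2/3, 0, 2/5],
b = (-14/15, -12/5, 2/105).
Solving gives a_0 = -38/35, a_1 = -18/5, a_2 = 13/7, so
  g(x) = 13*x^2/7 - 18*x/5 - 38/35.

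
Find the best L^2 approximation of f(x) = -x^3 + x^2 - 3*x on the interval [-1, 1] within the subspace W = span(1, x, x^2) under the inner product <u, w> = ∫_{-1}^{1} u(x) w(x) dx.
g(x) = x^2 - 18*x/5

The best approximation g ∈ W is the orthogonal projection of f onto W. Writing g = a_0 + a_1 x + a_2 x^2, the coefficients solve the normal equations G · a = b where
  G_{ij} = <φ_i, φ_j> and b_i = <f, φ_i>, with φ_0 = 1, φ_1 = x, φ_2 = x^2.
G =
  [2, 0, 2/3]
  [0, 2/3, 0]
  [2/3, 0, 2/5],
b = (2/3, -12/5, 2/5).
Solving gives a_0 = 0, a_1 = -18/5, a_2 = 1, so
  g(x) = x^2 - 18*x/5.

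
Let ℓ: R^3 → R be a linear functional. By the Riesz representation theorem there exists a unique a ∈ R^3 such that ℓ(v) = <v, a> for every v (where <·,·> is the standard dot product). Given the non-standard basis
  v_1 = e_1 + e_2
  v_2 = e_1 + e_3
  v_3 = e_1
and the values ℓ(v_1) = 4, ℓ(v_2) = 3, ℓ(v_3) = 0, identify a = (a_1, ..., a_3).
a = (0, 4, 3)

Write a = (a_1, ..., a_3) in the standard basis. For each basis vector v_i, ℓ(v_i) = <v_i, a> is a linear equation in the a_j's. Collect the n equations into a matrix system V a = ℓ, where row i of V is v_i (expressed in the standard basis). Since V is invertible (lower-triangular with 1s on the diagonal, up to permutation), solve by back-substitution:
  V =
[[1, 1, 0],
 [1, 0, 1],
 [1, 0, 0]]
  V a = (4, 3, 0)
Solving gives a = (0, 4, 3).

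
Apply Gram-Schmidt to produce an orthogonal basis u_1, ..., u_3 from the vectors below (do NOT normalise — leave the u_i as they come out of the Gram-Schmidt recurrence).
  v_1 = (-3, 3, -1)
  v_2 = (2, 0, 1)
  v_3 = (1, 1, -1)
Orthogonal basis:
  u_1 = (-3, 3, -1)
  u_2 = (17/19, 21/19, 12/19)
  u_3 = (15/23, 5/23, -30/23)

Apply the Gram-Schmidt recurrence
  u_1 = v_1
  u_i = v_i − Σ_{j<i} ((v_i · u_j) / (u_j · u_j)) · u_j.

Step by step this gives:
  u_1 = (-3, 3, -1)
  u_2 = (17/19, 21/19, 12/19)
  u_3 = (15/23, 5/23, -30/23)

Orthogonality check:
  u_2 · u_1 = 0 (should be 0)
  u_3 · u_1 = 0 (should be 0)
  u_3 · u_2 = 0 (should be 0)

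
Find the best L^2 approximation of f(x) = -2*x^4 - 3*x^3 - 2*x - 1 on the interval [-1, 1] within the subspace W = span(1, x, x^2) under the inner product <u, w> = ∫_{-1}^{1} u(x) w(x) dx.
g(x) = -12*x^2/7 - 19*x/5 - 29/35

The best approximation g ∈ W is the orthogonal projection of f onto W. Writing g = a_0 + a_1 x + a_2 x^2, the coefficients solve the normal equations G · a = b where
  G_{ij} = <φ_i, φ_j> and b_i = <f, φ_i>, with φ_0 = 1, φ_1 = x, φ_2 = x^2.
G =
  [2, 0, 2/3]
  [0, 2/3, 0]
  [2/3, 0, 2/5],
b = (-14/5, -38/15, -26/21).
Solving gives a_0 = -29/35, a_1 = -19/5, a_2 = -12/7, so
  g(x) = -12*x^2/7 - 19*x/5 - 29/35.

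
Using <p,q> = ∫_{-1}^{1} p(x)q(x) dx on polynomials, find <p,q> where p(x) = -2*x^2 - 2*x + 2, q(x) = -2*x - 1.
<p,q> = 0

Expand the product: p(x)·q(x) = 4*x^3 + 6*x^2 - 2*x - 2.
∫_{-1}^{1} of each monomial x^k gives [2/(k+1) if k even, 0 if k odd]. Integrating term-by-term (or equivalently evaluating the antiderivative F(x) = x^4 + 2*x^3 - x^2 - 2*x at the endpoints):
  F(1) − F(−1) = 0 − (0) = 0.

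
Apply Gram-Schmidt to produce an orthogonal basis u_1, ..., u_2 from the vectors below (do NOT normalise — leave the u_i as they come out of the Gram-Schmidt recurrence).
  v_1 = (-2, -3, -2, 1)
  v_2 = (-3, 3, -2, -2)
Orthogonal basis:
  u_1 = (-2, -3, -2, 1)
  u_2 = (-28/9, 17/6, -19/9, -35/18)

Apply the Gram-Schmidt recurrence
  u_1 = v_1
  u_i = v_i − Σ_{j<i} ((v_i · u_j) / (u_j · u_j)) · u_j.

Step by step this gives:
  u_1 = (-2, -3, -2, 1)
  u_2 = (-28/9, 17/6, -19/9, -35/18)

Orthogonality check:
  u_2 · u_1 = 0 (should be 0)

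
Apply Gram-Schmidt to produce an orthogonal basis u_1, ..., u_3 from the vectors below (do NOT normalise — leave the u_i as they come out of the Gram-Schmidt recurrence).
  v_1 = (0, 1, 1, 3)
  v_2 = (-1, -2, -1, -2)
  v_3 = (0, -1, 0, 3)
Orthogonal basis:
  u_1 = (0, 1, 1, 3)
  u_2 = (-1, -13/11, -2/11, 5/11)
  u_3 = (28/29, -17/29, -16/29, 11/29)

Apply the Gram-Schmidt recurrence
  u_1 = v_1
  u_i = v_i − Σ_{j<i} ((v_i · u_j) / (u_j · u_j)) · u_j.

Step by step this gives:
  u_1 = (0, 1, 1, 3)
  u_2 = (-1, -13/11, -2/11, 5/11)
  u_3 = (28/29, -17/29, -16/29, 11/29)

Orthogonality check:
  u_2 · u_1 = 0 (should be 0)
  u_3 · u_1 = 0 (should be 0)
  u_3 · u_2 = 0 (should be 0)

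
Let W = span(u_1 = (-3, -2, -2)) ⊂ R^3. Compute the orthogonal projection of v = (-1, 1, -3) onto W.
proj_W(v) = (-21/17, -14/17, -14/17)

Set up U = [u_1 | ... | u_1] ∈ R^(3×1). The projector onto W = col(U) is P = U (U^T U)^(-1) U^T.
Compute U^T U =
  [17],
and U^T v = (7).
Solve U^T U · c = U^T v for the coefficients: c = (7/17). The projection is proj_W(v) = U c.
Check: (v - proj_W(v)) · u_1 = 0  (should be 0).
Result: proj_W(v) = (-21/17, -14/17, -14/17).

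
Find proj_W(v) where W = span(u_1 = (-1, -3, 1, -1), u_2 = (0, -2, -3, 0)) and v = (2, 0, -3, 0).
proj_W(v) = (92/147, 10/49, -461/147, 92/147)

Set up U = [u_1 | ... | u_2] ∈ R^(4×2). The projector onto W = col(U) is P = U (U^T U)^(-1) U^T.
Compute U^T U =
  [12, 3]
  [3, 13],
and U^T v = (-5, 9).
Solve U^T U · c = U^T v for the coefficients: c = (-92/147, 41/49). The projection is proj_W(v) = U c.
Check: (v - proj_W(v)) · u_1 = 0  (should be 0).
Check: (v - proj_W(v)) · u_2 = 0  (should be 0).
Result: proj_W(v) = (92/147, 10/49, -461/147, 92/147).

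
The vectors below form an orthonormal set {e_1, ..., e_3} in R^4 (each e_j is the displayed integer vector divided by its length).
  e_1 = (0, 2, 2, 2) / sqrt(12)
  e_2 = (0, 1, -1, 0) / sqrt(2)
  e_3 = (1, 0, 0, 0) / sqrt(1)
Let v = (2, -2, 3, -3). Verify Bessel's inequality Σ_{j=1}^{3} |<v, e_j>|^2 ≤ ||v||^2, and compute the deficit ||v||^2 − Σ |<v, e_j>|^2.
Σ |<v, e_j>|^2 = 107/6; ||v||^2 = 26; deficit = 49/6

Write each e_j = u_j / sqrt(<u_j, u_j>) where u_j is the displayed integer vector. Then <v, e_j> = <v, u_j> / sqrt(<u_j, u_j>), so |<v, e_j>|^2 = <v, u_j>^2 / <u_j, u_j>.
Coefficients: <v, e_1> = -4/sqrt(12), <v, e_2> = -5/sqrt(2), <v, e_3> = 2/sqrt(1).
Square and sum: Σ |<v, e_j>|^2 = 107/6.
Compute ||v||^2 = v·v = 26.
Deficit = 26 − 107/6 = 49/6 ≥ 0, confirming Bessel's inequality. (The deficit equals ||v − Σ <v,e_j> e_j||^2, the squared distance from v to span{e_j}.)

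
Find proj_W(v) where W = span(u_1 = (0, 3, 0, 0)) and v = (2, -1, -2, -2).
proj_W(v) = (0, -1, 0, 0)

Set up U = [u_1 | ... | u_1] ∈ R^(4×1). The projector onto W = col(U) is P = U (U^T U)^(-1) U^T.
Compute U^T U =
  [9],
and U^T v = (-3).
Solve U^T U · c = U^T v for the coefficients: c = (-1/3). The projection is proj_W(v) = U c.
Check: (v - proj_W(v)) · u_1 = 0  (should be 0).
Result: proj_W(v) = (0, -1, 0, 0).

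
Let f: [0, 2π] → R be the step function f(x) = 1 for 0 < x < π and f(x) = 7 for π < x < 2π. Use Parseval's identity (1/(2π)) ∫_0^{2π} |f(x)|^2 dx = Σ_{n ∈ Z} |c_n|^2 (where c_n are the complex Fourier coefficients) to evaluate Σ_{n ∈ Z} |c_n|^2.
Σ |c_n|^2 = 25

Parseval equates the L^2 energy of f (normalised by 1/(2π)) with the ℓ^2 sum of its Fourier coefficients: (1/(2π)) ∫_0^{2π} |f|^2 = Σ |c_n|^2.
Compute the left side: (1/(2π)) [∫_0^π 1^2 dx + ∫_π^{2π} 7^2 dx] = (1/(2π)) · (1π + 49π) = (1 + 49)/2 = 25.
So Σ_{n ∈ Z} |c_n|^2 = 25.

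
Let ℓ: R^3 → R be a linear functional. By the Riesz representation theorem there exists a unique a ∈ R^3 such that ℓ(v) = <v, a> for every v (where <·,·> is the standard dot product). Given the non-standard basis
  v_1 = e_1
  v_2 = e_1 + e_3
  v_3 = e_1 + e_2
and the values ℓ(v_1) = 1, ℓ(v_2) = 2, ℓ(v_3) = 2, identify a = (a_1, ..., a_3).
a = (1, 1, 1)

Write a = (a_1, ..., a_3) in the standard basis. For each basis vector v_i, ℓ(v_i) = <v_i, a> is a linear equation in the a_j's. Collect the n equations into a matrix system V a = ℓ, where row i of V is v_i (expressed in the standard basis). Since V is invertible (lower-triangular with 1s on the diagonal, up to permutation), solve by back-substitution:
  V =
[[1, 0, 0],
 [1, 0, 1],
 [1, 1, 0]]
  V a = (1, 2, 2)
Solving gives a = (1, 1, 1).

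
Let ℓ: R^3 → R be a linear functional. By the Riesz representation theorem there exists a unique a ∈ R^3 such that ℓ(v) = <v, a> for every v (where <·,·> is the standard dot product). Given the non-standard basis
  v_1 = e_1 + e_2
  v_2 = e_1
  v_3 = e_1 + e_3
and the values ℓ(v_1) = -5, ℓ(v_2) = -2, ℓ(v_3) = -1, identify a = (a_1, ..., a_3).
a = (-2, -3, 1)

Write a = (a_1, ..., a_3) in the standard basis. For each basis vector v_i, ℓ(v_i) = <v_i, a> is a linear equation in the a_j's. Collect the n equations into a matrix system V a = ℓ, where row i of V is v_i (expressed in the standard basis). Since V is invertible (lower-triangular with 1s on the diagonal, up to permutation), solve by back-substitution:
  V =
[[1, 1, 0],
 [1, 0, 0],
 [1, 0, 1]]
  V a = (-5, -2, -1)
Solving gives a = (-2, -3, 1).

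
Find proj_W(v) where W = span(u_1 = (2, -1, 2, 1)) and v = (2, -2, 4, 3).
proj_W(v) = (17/5, -17/10, 17/5, 17/10)

Set up U = [u_1 | ... | u_1] ∈ R^(4×1). The projector onto W = col(U) is P = U (U^T U)^(-1) U^T.
Compute U^T U =
  [10],
and U^T v = (17).
Solve U^T U · c = U^T v for the coefficients: c = (17/10). The projection is proj_W(v) = U c.
Check: (v - proj_W(v)) · u_1 = 0  (should be 0).
Result: proj_W(v) = (17/5, -17/10, 17/5, 17/10).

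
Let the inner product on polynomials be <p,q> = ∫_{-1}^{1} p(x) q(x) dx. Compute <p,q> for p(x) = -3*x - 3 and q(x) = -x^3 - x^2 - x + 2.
<p,q> = -34/5

Expand the product: p(x)·q(x) = 3*x^4 + 6*x^3 + 6*x^2 - 3*x - 6.
∫_{-1}^{1} of each monomial x^k gives [2/(k+1) if k even, 0 if k odd]. Integrating term-by-term (or equivalently evaluating the antiderivative F(x) = 3*x^5/5 + 3*x^4/2 + 2*x^3 - 3*x^2/2 - 6*x at the endpoints):
  F(1) − F(−1) = -17/5 − (17/5) = -34/5.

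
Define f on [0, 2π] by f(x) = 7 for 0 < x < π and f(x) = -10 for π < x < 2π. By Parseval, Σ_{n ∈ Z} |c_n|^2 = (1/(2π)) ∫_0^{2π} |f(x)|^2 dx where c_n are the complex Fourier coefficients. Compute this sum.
Σ |c_n|^2 = 149/2

Parseval equates the L^2 energy of f (normalised by 1/(2π)) with the ℓ^2 sum of its Fourier coefficients: (1/(2π)) ∫_0^{2π} |f|^2 = Σ |c_n|^2.
Compute the left side: (1/(2π)) [∫_0^π 7^2 dx + ∫_π^{2π} (-10)^2 dx] = (1/(2π)) · (49π + 100π) = (49 + 100)/2 = 149/2.
So Σ_{n ∈ Z} |c_n|^2 = 149/2.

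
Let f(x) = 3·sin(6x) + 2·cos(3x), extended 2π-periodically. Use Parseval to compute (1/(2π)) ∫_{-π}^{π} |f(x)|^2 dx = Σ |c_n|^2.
Σ |c_n|^2 = 13/2

Expand |f|^2 and use orthogonality of {sin(nx), cos(mx)} on [-π, π]:
  ∫_{-π}^{π} sin(nx)^2 dx = π, ∫ cos(mx)^2 dx = π, and cross terms integrate to 0.
So ∫_{-π}^{π} f(x)^2 dx = 3^2 · π + 2^2 · π = (9 + 4)π.
Divide by 2π: (9 + 4)/2 = 13/2.
By Parseval, this equals Σ |c_n|^2.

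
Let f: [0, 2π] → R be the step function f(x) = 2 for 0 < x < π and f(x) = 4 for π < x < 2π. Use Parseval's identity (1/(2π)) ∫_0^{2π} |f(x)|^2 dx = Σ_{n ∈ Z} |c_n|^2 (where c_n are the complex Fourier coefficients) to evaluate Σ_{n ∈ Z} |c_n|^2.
Σ |c_n|^2 = 10

Parseval equates the L^2 energy of f (normalised by 1/(2π)) with the ℓ^2 sum of its Fourier coefficients: (1/(2π)) ∫_0^{2π} |f|^2 = Σ |c_n|^2.
Compute the left side: (1/(2π)) [∫_0^π 2^2 dx + ∫_π^{2π} 4^2 dx] = (1/(2π)) · (4π + 16π) = (4 + 16)/2 = 10.
So Σ_{n ∈ Z} |c_n|^2 = 10.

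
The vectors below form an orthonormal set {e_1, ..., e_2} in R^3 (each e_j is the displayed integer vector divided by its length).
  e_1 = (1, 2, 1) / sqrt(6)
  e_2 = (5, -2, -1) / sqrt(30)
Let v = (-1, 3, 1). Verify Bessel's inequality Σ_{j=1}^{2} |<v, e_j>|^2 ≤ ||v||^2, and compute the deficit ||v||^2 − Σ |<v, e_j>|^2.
Σ |<v, e_j>|^2 = 54/5; ||v||^2 = 11; deficit = 1/5

Write each e_j = u_j / sqrt(<u_j, u_j>) where u_j is the displayed integer vector. Then <v, e_j> = <v, u_j> / sqrt(<u_j, u_j>), so |<v, e_j>|^2 = <v, u_j>^2 / <u_j, u_j>.
Coefficients: <v, e_1> = 6/sqrt(6), <v, e_2> = -12/sqrt(30).
Square and sum: Σ |<v, e_j>|^2 = 54/5.
Compute ||v||^2 = v·v = 11.
Deficit = 11 − 54/5 = 1/5 ≥ 0, confirming Bessel's inequality. (The deficit equals ||v − Σ <v,e_j> e_j||^2, the squared distance from v to span{e_j}.)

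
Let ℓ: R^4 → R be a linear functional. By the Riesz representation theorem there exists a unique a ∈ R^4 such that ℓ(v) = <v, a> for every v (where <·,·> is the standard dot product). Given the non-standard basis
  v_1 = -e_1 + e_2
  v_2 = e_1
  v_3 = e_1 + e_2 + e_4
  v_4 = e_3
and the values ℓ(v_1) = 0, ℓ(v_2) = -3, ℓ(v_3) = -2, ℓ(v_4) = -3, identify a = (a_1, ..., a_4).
a = (-3, -3, -3, 4)

Write a = (a_1, ..., a_4) in the standard basis. For each basis vector v_i, ℓ(v_i) = <v_i, a> is a linear equation in the a_j's. Collect the n equations into a matrix system V a = ℓ, where row i of V is v_i (expressed in the standard basis). Since V is invertible (lower-triangular with 1s on the diagonal, up to permutation), solve by back-substitution:
  V =
[[-1, 1, 0, 0],
 [1, 0, 0, 0],
 [1, 1, 0, 1],
 [0, 0, 1, 0]]
  V a = (0, -3, -2, -3)
Solving gives a = (-3, -3, -3, 4).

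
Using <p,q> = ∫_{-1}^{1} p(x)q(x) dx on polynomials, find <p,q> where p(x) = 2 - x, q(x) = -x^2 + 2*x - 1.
<p,q> = -20/3

Expand the product: p(x)·q(x) = x^3 - 4*x^2 + 5*x - 2.
∫_{-1}^{1} of each monomial x^k gives [2/(k+1) if k even, 0 if k odd]. Integrating term-by-term (or equivalently evaluating the antiderivative F(x) = x^4/4 - 4*x^3/3 + 5*x^2/2 - 2*x at the endpoints):
  F(1) − F(−1) = -7/12 − (73/12) = -20/3.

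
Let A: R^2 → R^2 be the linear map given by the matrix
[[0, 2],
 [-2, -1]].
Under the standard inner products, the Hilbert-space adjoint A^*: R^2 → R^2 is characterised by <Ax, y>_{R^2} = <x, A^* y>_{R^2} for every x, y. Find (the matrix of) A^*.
A^* = A^T =
[[0, -2],
 [2, -1]]

For real matrices with standard dot products, the defining identity <Ax, y> = <x, A^* y> gives (Ax)^T y = x^T (A^*) y, i.e. x^T A^T y = x^T (A^*) y. Since this holds for all x, y, we must have A^* = A^T. Therefore
A^* =
[[0, -2],
 [2, -1]].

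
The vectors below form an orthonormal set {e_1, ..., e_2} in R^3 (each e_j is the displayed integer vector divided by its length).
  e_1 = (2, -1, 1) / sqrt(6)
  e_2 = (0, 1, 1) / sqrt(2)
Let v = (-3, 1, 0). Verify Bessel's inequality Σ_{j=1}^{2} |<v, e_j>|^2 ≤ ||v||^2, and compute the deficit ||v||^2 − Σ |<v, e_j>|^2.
Σ |<v, e_j>|^2 = 26/3; ||v||^2 = 10; deficit = 4/3

Write each e_j = u_j / sqrt(<u_j, u_j>) where u_j is the displayed integer vector. Then <v, e_j> = <v, u_j> / sqrt(<u_j, u_j>), so |<v, e_j>|^2 = <v, u_j>^2 / <u_j, u_j>.
Coefficients: <v, e_1> = -7/sqrt(6), <v, e_2> = 1/sqrt(2).
Square and sum: Σ |<v, e_j>|^2 = 26/3.
Compute ||v||^2 = v·v = 10.
Deficit = 10 − 26/3 = 4/3 ≥ 0, confirming Bessel's inequality. (The deficit equals ||v − Σ <v,e_j> e_j||^2, the squared distance from v to span{e_j}.)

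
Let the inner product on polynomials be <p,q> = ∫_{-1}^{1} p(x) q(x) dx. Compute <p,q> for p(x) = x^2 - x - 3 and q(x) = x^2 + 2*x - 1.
<p,q> = 12/5

Expand the product: p(x)·q(x) = x^4 + x^3 - 6*x^2 - 5*x + 3.
∫_{-1}^{1} of each monomial x^k gives [2/(k+1) if k even, 0 if k odd]. Integrating term-by-term (or equivalently evaluating the antiderivative F(x) = x^5/5 + x^4/4 - 2*x^3 - 5*x^2/2 + 3*x at the endpoints):
  F(1) − F(−1) = -21/20 − (-69/20) = 12/5.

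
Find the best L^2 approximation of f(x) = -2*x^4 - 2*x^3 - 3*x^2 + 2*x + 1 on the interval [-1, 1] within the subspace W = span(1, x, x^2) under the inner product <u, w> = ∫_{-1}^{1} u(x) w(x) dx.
g(x) = -33*x^2/7 + 4*x/5 + 41/35

The best approximation g ∈ W is the orthogonal projection of f onto W. Writing g = a_0 + a_1 x + a_2 x^2, the coefficients solve the normal equations G · a = b where
  G_{ij} = <φ_i, φ_j> and b_i = <f, φ_i>, with φ_0 = 1, φ_1 = x, φ_2 = x^2.
G =
  [2, 0, 2/3]
  [0, 2/3, 0]
  [2/3, 0, 2/5],
b = (-4/5, 8/15, -116/105).
Solving gives a_0 = 41/35, a_1 = 4/5, a_2 = -33/7, so
  g(x) = -33*x^2/7 + 4*x/5 + 41/35.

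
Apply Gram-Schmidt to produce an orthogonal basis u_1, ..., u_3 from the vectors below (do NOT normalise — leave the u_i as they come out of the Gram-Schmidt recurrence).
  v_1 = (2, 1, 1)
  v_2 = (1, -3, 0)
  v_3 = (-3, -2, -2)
Orthogonal basis:
  u_1 = (2, 1, 1)
  u_2 = (4/3, -17/6, 1/6)
  u_3 = (9/59, 3/59, -21/59)

Apply the Gram-Schmidt recurrence
  u_1 = v_1
  u_i = v_i − Σ_{j<i} ((v_i · u_j) / (u_j · u_j)) · u_j.

Step by step this gives:
  u_1 = (2, 1, 1)
  u_2 = (4/3, -17/6, 1/6)
  u_3 = (9/59, 3/59, -21/59)

Orthogonality check:
  u_2 · u_1 = 0 (should be 0)
  u_3 · u_1 = 0 (should be 0)
  u_3 · u_2 = 0 (should be 0)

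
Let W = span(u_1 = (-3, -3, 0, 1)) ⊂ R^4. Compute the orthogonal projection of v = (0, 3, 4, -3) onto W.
proj_W(v) = (36/19, 36/19, 0, -12/19)

Set up U = [u_1 | ... | u_1] ∈ R^(4×1). The projector onto W = col(U) is P = U (U^T U)^(-1) U^T.
Compute U^T U =
  [19],
and U^T v = (-12).
Solve U^T U · c = U^T v for the coefficients: c = (-12/19). The projection is proj_W(v) = U c.
Check: (v - proj_W(v)) · u_1 = 0  (should be 0).
Result: proj_W(v) = (36/19, 36/19, 0, -12/19).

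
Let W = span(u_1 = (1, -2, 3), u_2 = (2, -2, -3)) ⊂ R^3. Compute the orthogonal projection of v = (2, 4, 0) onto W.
proj_W(v) = (-262/229, 376/229, -120/229)

Set up U = [u_1 | ... | u_2] ∈ R^(3×2). The projector onto W = col(U) is P = U (U^T U)^(-1) U^T.
Compute U^T U =
  [14, -3]
  [-3, 17],
and U^T v = (-6, -4).
Solve U^T U · c = U^T v for the coefficients: c = (-114/229, -74/229). The projection is proj_W(v) = U c.
Check: (v - proj_W(v)) · u_1 = 0  (should be 0).
Check: (v - proj_W(v)) · u_2 = 0  (should be 0).
Result: proj_W(v) = (-262/229, 376/229, -120/229).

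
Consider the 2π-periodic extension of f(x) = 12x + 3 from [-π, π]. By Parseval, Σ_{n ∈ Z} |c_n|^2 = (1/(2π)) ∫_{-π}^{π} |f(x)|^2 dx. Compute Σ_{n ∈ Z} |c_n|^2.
Σ |c_n|^2 = 48π^2 + 9

Expand and integrate term by term over [-π, π]:
  ∫ (12x)^2 dx = 144·(2π^3/3); ∫ 2·12·(3)·x dx = 0 (odd integrand); ∫ 3^2 dx = 9·2π.
So (1/(2π)) ∫_{-π}^{π} (12x + 3)^2 dx = 144π^2/3 + 9 = 48π^2 + 9.
Parseval ⇒ Σ |c_n|^2 = 48π^2 + 9.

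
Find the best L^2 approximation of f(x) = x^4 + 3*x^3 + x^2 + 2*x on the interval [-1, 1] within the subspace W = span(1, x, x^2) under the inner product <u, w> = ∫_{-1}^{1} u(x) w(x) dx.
g(x) = 13*x^2/7 + 19*x/5 - 3/35

The best approximation g ∈ W is the orthogonal projection of f onto W. Writing g = a_0 + a_1 x + a_2 x^2, the coefficients solve the normal equations G · a = b where
  G_{ij} = <φ_i, φ_j> and b_i = <f, φ_i>, with φ_0 = 1, φ_1 = x, φ_2 = x^2.
G =
  [2, 0, 2/3]
  [0, 2/3, 0]
  [2/3, 0, 2/5],
b = (16/15, 38/15, 24/35).
Solving gives a_0 = -3/35, a_1 = 19/5, a_2 = 13/7, so
  g(x) = 13*x^2/7 + 19*x/5 - 3/35.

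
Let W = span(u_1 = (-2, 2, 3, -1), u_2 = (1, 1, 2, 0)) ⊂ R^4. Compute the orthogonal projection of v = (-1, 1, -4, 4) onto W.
proj_W(v) = (-1/3, -5/3, -3, 1/3)

Set up U = [u_1 | ... | u_2] ∈ R^(4×2). The projector onto W = col(U) is P = U (U^T U)^(-1) U^T.
Compute U^T U =
  [18, 6]
  [6, 6],
and U^T v = (-12, -8).
Solve U^T U · c = U^T v for the coefficients: c = (-1/3, -1). The projection is proj_W(v) = U c.
Check: (v - proj_W(v)) · u_1 = 0  (should be 0).
Check: (v - proj_W(v)) · u_2 = 0  (should be 0).
Result: proj_W(v) = (-1/3, -5/3, -3, 1/3).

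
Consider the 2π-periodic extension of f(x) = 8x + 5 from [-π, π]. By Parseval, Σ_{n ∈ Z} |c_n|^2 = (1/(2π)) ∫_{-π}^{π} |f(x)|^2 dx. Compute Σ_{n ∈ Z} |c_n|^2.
Σ |c_n|^2 = 64π^2/3 + 25

Expand and integrate term by term over [-π, π]:
  ∫ (8x)^2 dx = 64·(2π^3/3); ∫ 2·8·(5)·x dx = 0 (odd integrand); ∫ 5^2 dx = 25·2π.
So (1/(2π)) ∫_{-π}^{π} (8x + 5)^2 dx = 64π^2/3 + 25 = 64π^2/3 + 25.
Parseval ⇒ Σ |c_n|^2 = 64π^2/3 + 25.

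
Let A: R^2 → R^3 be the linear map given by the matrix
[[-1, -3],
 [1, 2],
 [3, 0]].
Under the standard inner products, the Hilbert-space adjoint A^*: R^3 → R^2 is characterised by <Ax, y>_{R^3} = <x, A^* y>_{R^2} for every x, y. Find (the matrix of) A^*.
A^* = A^T =
[[-1, 1, 3],
 [-3, 2, 0]]

For real matrices with standard dot products, the defining identity <Ax, y> = <x, A^* y> gives (Ax)^T y = x^T (A^*) y, i.e. x^T A^T y = x^T (A^*) y. Since this holds for all x, y, we must have A^* = A^T. Therefore
A^* =
[[-1, 1, 3],
 [-3, 2, 0]].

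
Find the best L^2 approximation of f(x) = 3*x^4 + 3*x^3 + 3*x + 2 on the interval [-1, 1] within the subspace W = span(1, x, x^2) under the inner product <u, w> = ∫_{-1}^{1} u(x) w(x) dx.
g(x) = 18*x^2/7 + 24*x/5 + 61/35

The best approximation g ∈ W is the orthogonal projection of f onto W. Writing g = a_0 + a_1 x + a_2 x^2, the coefficients solve the normal equations G · a = b where
  G_{ij} = <φ_i, φ_j> and b_i = <f, φ_i>, with φ_0 = 1, φ_1 = x, φ_2 = x^2.
G =
  [2, 0, 2/3]
  [0, 2/3, 0]
  [2/3, 0, 2/5],
b = (26/5, 16/5, 46/21).
Solving gives a_0 = 61/35, a_1 = 24/5, a_2 = 18/7, so
  g(x) = 18*x^2/7 + 24*x/5 + 61/35.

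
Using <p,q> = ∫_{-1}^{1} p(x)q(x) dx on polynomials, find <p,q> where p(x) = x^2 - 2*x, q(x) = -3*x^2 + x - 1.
<p,q> = -16/5

Expand the product: p(x)·q(x) = -3*x^4 + 7*x^3 - 3*x^2 + 2*x.
∫_{-1}^{1} of each monomial x^k gives [2/(k+1) if k even, 0 if k odd]. Integrating term-by-term (or equivalently evaluating the antiderivative F(x) = -3*x^5/5 + 7*x^4/4 - x^3 + x^2 at the endpoints):
  F(1) − F(−1) = 23/20 − (87/20) = -16/5.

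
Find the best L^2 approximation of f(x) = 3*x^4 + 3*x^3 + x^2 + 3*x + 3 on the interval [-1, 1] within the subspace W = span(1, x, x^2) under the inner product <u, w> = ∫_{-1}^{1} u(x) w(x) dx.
g(x) = 25*x^2/7 + 24*x/5 + 96/35

The best approximation g ∈ W is the orthogonal projection of f onto W. Writing g = a_0 + a_1 x + a_2 x^2, the coefficients solve the normal equations G · a = b where
  G_{ij} = <φ_i, φ_j> and b_i = <f, φ_i>, with φ_0 = 1, φ_1 = x, φ_2 = x^2.
G =
  [2, 0, 2/3]
  [0, 2/3, 0]
  [2/3, 0, 2/5],
b = (118/15, 16/5, 114/35).
Solving gives a_0 = 96/35, a_1 = 24/5, a_2 = 25/7, so
  g(x) = 25*x^2/7 + 24*x/5 + 96/35.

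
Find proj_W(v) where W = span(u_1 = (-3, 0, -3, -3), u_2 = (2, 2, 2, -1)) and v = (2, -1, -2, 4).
proj_W(v) = (1/3, -2, 1/3, 10/3)

Set up U = [u_1 | ... | u_2] ∈ R^(4×2). The projector onto W = col(U) is P = U (U^T U)^(-1) U^T.
Compute U^T U =
  [27, -9]
  [-9, 13],
and U^T v = (-12, -6).
Solve U^T U · c = U^T v for the coefficients: c = (-7/9, -1). The projection is proj_W(v) = U c.
Check: (v - proj_W(v)) · u_1 = 0  (should be 0).
Check: (v - proj_W(v)) · u_2 = 0  (should be 0).
Result: proj_W(v) = (1/3, -2, 1/3, 10/3).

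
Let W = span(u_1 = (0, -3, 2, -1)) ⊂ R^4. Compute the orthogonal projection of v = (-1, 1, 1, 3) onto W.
proj_W(v) = (0, 6/7, -4/7, 2/7)

Set up U = [u_1 | ... | u_1] ∈ R^(4×1). The projector onto W = col(U) is P = U (U^T U)^(-1) U^T.
Compute U^T U =
  [14],
and U^T v = (-4).
Solve U^T U · c = U^T v for the coefficients: c = (-2/7). The projection is proj_W(v) = U c.
Check: (v - proj_W(v)) · u_1 = 0  (should be 0).
Result: proj_W(v) = (0, 6/7, -4/7, 2/7).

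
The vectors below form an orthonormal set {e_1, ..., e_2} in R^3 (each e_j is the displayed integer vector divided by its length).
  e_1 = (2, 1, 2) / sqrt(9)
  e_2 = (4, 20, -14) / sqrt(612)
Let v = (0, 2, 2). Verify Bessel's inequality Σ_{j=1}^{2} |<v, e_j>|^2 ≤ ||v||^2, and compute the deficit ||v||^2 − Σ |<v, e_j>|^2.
Σ |<v, e_j>|^2 = 72/17; ||v||^2 = 8; deficit = 64/17

Write each e_j = u_j / sqrt(<u_j, u_j>) where u_j is the displayed integer vector. Then <v, e_j> = <v, u_j> / sqrt(<u_j, u_j>), so |<v, e_j>|^2 = <v, u_j>^2 / <u_j, u_j>.
Coefficients: <v, e_1> = 6/sqrt(9), <v, e_2> = 12/sqrt(612).
Square and sum: Σ |<v, e_j>|^2 = 72/17.
Compute ||v||^2 = v·v = 8.
Deficit = 8 − 72/17 = 64/17 ≥ 0, confirming Bessel's inequality. (The deficit equals ||v − Σ <v,e_j> e_j||^2, the squared distance from v to span{e_j}.)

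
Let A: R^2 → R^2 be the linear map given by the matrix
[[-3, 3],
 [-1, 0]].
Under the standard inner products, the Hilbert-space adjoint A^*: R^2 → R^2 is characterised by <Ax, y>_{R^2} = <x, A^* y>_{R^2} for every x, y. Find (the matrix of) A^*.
A^* = A^T =
[[-3, -1],
 [3, 0]]

For real matrices with standard dot products, the defining identity <Ax, y> = <x, A^* y> gives (Ax)^T y = x^T (A^*) y, i.e. x^T A^T y = x^T (A^*) y. Since this holds for all x, y, we must have A^* = A^T. Therefore
A^* =
[[-3, -1],
 [3, 0]].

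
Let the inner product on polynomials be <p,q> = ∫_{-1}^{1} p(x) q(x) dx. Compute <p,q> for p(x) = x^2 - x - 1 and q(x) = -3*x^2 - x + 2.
<p,q> = -6/5

Expand the product: p(x)·q(x) = -3*x^4 + 2*x^3 + 6*x^2 - x - 2.
∫_{-1}^{1} of each monomial x^k gives [2/(k+1) if k even, 0 if k odd]. Integrating term-by-term (or equivalently evaluating the antiderivative F(x) = -3*x^5/5 + x^4/2 + 2*x^3 - x^2/2 - 2*x at the endpoints):
  F(1) − F(−1) = -3/5 − (3/5) = -6/5.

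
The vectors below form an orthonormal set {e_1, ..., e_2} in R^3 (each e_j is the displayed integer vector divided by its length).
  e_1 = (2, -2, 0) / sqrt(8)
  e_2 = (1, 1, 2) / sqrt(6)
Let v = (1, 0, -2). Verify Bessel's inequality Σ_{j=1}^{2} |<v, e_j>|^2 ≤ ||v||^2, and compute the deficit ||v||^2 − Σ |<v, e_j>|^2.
Σ |<v, e_j>|^2 = 2; ||v||^2 = 5; deficit = 3

Write each e_j = u_j / sqrt(<u_j, u_j>) where u_j is the displayed integer vector. Then <v, e_j> = <v, u_j> / sqrt(<u_j, u_j>), so |<v, e_j>|^2 = <v, u_j>^2 / <u_j, u_j>.
Coefficients: <v, e_1> = 2/sqrt(8), <v, e_2> = -3/sqrt(6).
Square and sum: Σ |<v, e_j>|^2 = 2.
Compute ||v||^2 = v·v = 5.
Deficit = 5 − 2 = 3 ≥ 0, confirming Bessel's inequality. (The deficit equals ||v − Σ <v,e_j> e_j||^2, the squared distance from v to span{e_j}.)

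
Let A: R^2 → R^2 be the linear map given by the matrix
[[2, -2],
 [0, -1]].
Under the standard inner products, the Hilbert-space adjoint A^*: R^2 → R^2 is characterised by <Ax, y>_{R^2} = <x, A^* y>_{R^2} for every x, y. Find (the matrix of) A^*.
A^* = A^T =
[[2, 0],
 [-2, -1]]

For real matrices with standard dot products, the defining identity <Ax, y> = <x, A^* y> gives (Ax)^T y = x^T (A^*) y, i.e. x^T A^T y = x^T (A^*) y. Since this holds for all x, y, we must have A^* = A^T. Therefore
A^* =
[[2, 0],
 [-2, -1]].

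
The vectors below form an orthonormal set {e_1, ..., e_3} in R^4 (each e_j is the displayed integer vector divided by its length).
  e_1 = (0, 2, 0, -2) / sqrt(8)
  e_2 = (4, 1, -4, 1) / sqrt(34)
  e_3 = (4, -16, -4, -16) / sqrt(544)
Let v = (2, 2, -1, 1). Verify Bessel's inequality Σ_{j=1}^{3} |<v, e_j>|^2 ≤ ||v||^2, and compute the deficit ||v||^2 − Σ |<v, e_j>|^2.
Σ |<v, e_j>|^2 = 19/2; ||v||^2 = 10; deficit = 1/2

Write each e_j = u_j / sqrt(<u_j, u_j>) where u_j is the displayed integer vector. Then <v, e_j> = <v, u_j> / sqrt(<u_j, u_j>), so |<v, e_j>|^2 = <v, u_j>^2 / <u_j, u_j>.
Coefficients: <v, e_1> = 2/sqrt(8), <v, e_2> = 15/sqrt(34), <v, e_3> = -36/sqrt(544).
Square and sum: Σ |<v, e_j>|^2 = 19/2.
Compute ||v||^2 = v·v = 10.
Deficit = 10 − 19/2 = 1/2 ≥ 0, confirming Bessel's inequality. (The deficit equals ||v − Σ <v,e_j> e_j||^2, the squared distance from v to span{e_j}.)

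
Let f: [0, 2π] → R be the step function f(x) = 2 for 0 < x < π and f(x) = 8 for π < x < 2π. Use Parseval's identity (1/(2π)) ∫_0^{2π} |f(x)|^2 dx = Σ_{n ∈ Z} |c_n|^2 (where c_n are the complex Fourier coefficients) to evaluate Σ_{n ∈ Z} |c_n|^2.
Σ |c_n|^2 = 34

Parseval equates the L^2 energy of f (normalised by 1/(2π)) with the ℓ^2 sum of its Fourier coefficients: (1/(2π)) ∫_0^{2π} |f|^2 = Σ |c_n|^2.
Compute the left side: (1/(2π)) [∫_0^π 2^2 dx + ∫_π^{2π} 8^2 dx] = (1/(2π)) · (4π + 64π) = (4 + 64)/2 = 34.
So Σ_{n ∈ Z} |c_n|^2 = 34.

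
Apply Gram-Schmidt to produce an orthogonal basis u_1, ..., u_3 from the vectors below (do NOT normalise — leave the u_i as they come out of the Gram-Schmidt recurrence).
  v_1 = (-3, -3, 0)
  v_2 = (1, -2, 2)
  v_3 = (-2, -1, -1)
Orthogonal basis:
  u_1 = (-3, -3, 0)
  u_2 = (3/2, -3/2, 2)
  u_3 = (2/17, -2/17, -3/17)

Apply the Gram-Schmidt recurrence
  u_1 = v_1
  u_i = v_i − Σ_{j<i} ((v_i · u_j) / (u_j · u_j)) · u_j.

Step by step this gives:
  u_1 = (-3, -3, 0)
  u_2 = (3/2, -3/2, 2)
  u_3 = (2/17, -2/17, -3/17)

Orthogonality check:
  u_2 · u_1 = 0 (should be 0)
  u_3 · u_1 = 0 (should be 0)
  u_3 · u_2 = 0 (should be 0)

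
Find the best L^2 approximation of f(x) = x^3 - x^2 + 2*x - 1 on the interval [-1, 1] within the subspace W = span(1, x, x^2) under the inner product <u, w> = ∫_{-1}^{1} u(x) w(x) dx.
g(x) = -x^2 + 13*x/5 - 1

The best approximation g ∈ W is the orthogonal projection of f onto W. Writing g = a_0 + a_1 x + a_2 x^2, the coefficients solve the normal equations G · a = b where
  G_{ij} = <φ_i, φ_j> and b_i = <f, φ_i>, with φ_0 = 1, φ_1 = x, φ_2 = x^2.
G =
  [2, 0, 2/3]
  [0, 2/3, 0]
  [2/3, 0, 2/5],
b = (-8/3, 26/15, -16/15).
Solving gives a_0 = -1, a_1 = 13/5, a_2 = -1, so
  g(x) = -x^2 + 13*x/5 - 1.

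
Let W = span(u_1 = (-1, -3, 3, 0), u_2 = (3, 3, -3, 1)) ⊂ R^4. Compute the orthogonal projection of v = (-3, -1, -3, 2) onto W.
proj_W(v) = (-141/91, 69/91, -69/91, -82/91)

Set up U = [u_1 | ... | u_2] ∈ R^(4×2). The projector onto W = col(U) is P = U (U^T U)^(-1) U^T.
Compute U^T U =
  [19, -21]
  [-21, 28],
and U^T v = (-3, -1).
Solve U^T U · c = U^T v for the coefficients: c = (-15/13, -82/91). The projection is proj_W(v) = U c.
Check: (v - proj_W(v)) · u_1 = 0  (should be 0).
Check: (v - proj_W(v)) · u_2 = 0  (should be 0).
Result: proj_W(v) = (-141/91, 69/91, -69/91, -82/91).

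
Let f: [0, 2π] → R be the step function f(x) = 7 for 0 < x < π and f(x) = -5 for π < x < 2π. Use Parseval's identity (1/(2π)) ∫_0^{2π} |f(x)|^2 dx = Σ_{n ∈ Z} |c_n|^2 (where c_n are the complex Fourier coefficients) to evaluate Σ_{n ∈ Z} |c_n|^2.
Σ |c_n|^2 = 37

Parseval equates the L^2 energy of f (normalised by 1/(2π)) with the ℓ^2 sum of its Fourier coefficients: (1/(2π)) ∫_0^{2π} |f|^2 = Σ |c_n|^2.
Compute the left side: (1/(2π)) [∫_0^π 7^2 dx + ∫_π^{2π} (-5)^2 dx] = (1/(2π)) · (49π + 25π) = (49 + 25)/2 = 37.
So Σ_{n ∈ Z} |c_n|^2 = 37.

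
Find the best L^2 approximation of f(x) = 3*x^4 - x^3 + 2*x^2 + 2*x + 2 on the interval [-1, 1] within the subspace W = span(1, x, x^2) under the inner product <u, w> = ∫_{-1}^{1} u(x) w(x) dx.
g(x) = 32*x^2/7 + 7*x/5 + 61/35

The best approximation g ∈ W is the orthogonal projection of f onto W. Writing g = a_0 + a_1 x + a_2 x^2, the coefficients solve the normal equations G · a = b where
  G_{ij} = <φ_i, φ_j> and b_i = <f, φ_i>, with φ_0 = 1, φ_1 = x, φ_2 = x^2.
G =
  [2, 0, 2/3]
  [0, 2/3, 0]
  [2/3, 0, 2/5],
b = (98/15, 14/15, 314/105).
Solving gives a_0 = 61/35, a_1 = 7/5, a_2 = 32/7, so
  g(x) = 32*x^2/7 + 7*x/5 + 61/35.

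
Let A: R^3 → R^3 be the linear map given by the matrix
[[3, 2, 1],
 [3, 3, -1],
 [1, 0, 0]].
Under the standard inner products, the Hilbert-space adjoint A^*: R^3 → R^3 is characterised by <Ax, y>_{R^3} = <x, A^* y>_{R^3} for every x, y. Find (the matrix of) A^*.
A^* = A^T =
[[3, 3, 1],
 [2, 3, 0],
 [1, -1, 0]]

For real matrices with standard dot products, the defining identity <Ax, y> = <x, A^* y> gives (Ax)^T y = x^T (A^*) y, i.e. x^T A^T y = x^T (A^*) y. Since this holds for all x, y, we must have A^* = A^T. Therefore
A^* =
[[3, 3, 1],
 [2, 3, 0],
 [1, -1, 0]].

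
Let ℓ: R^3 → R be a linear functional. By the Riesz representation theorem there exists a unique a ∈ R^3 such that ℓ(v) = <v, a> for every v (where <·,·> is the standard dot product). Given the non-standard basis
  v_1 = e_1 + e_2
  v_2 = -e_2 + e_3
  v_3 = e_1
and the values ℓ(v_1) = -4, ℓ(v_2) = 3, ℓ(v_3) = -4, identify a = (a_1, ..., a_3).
a = (-4, 0, 3)

Write a = (a_1, ..., a_3) in the standard basis. For each basis vector v_i, ℓ(v_i) = <v_i, a> is a linear equation in the a_j's. Collect the n equations into a matrix system V a = ℓ, where row i of V is v_i (expressed in the standard basis). Since V is invertible (lower-triangular with 1s on the diagonal, up to permutation), solve by back-substitution:
  V =
[[1, 1, 0],
 [0, -1, 1],
 [1, 0, 0]]
  V a = (-4, 3, -4)
Solving gives a = (-4, 0, 3).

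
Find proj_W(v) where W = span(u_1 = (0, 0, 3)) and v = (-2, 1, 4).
proj_W(v) = (0, 0, 4)

Set up U = [u_1 | ... | u_1] ∈ R^(3×1). The projector onto W = col(U) is P = U (U^T U)^(-1) U^T.
Compute U^T U =
  [9],
and U^T v = (12).
Solve U^T U · c = U^T v for the coefficients: c = (4/3). The projection is proj_W(v) = U c.
Check: (v - proj_W(v)) · u_1 = 0  (should be 0).
Result: proj_W(v) = (0, 0, 4).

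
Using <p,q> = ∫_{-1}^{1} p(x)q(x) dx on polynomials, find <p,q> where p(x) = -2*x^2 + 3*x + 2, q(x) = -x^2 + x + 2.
<p,q> = 34/5

Expand the product: p(x)·q(x) = 2*x^4 - 5*x^3 - 3*x^2 + 8*x + 4.
∫_{-1}^{1} of each monomial x^k gives [2/(k+1) if k even, 0 if k odd]. Integrating term-by-term (or equivalently evaluating the antiderivative F(x) = 2*x^5/5 - 5*x^4/4 - x^3 + 4*x^2 + 4*x at the endpoints):
  F(1) − F(−1) = 123/20 − (-13/20) = 34/5.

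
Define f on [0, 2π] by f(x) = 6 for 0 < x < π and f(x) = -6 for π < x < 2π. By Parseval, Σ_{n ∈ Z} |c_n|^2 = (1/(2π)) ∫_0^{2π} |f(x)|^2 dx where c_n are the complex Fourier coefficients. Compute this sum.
Σ |c_n|^2 = 36

Parseval equates the L^2 energy of f (normalised by 1/(2π)) with the ℓ^2 sum of its Fourier coefficients: (1/(2π)) ∫_0^{2π} |f|^2 = Σ |c_n|^2.
Compute the left side: (1/(2π)) [∫_0^π 6^2 dx + ∫_π^{2π} (-6)^2 dx] = (1/(2π)) · (36π + 36π) = (36 + 36)/2 = 36.
So Σ_{n ∈ Z} |c_n|^2 = 36.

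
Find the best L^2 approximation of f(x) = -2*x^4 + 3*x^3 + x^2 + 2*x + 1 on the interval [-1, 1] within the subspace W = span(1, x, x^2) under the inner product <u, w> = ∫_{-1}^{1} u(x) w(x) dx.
g(x) = -5*x^2/7 + 19*x/5 + 41/35

The best approximation g ∈ W is the orthogonal projection of f onto W. Writing g = a_0 + a_1 x + a_2 x^2, the coefficients solve the normal equations G · a = b where
  G_{ij} = <φ_i, φ_j> and b_i = <f, φ_i>, with φ_0 = 1, φ_1 = x, φ_2 = x^2.
G =
  [2, 0, 2/3]
  [0, 2/3, 0]
  [2/3, 0, 2/5],
b = (28/15, 38/15, 52/105).
Solving gives a_0 = 41/35, a_1 = 19/5, a_2 = -5/7, so
  g(x) = -5*x^2/7 + 19*x/5 + 41/35.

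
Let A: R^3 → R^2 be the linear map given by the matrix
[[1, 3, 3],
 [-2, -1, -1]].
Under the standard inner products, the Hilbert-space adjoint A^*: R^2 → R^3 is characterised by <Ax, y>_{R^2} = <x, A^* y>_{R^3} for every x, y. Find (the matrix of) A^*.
A^* = A^T =
[[1, -2],
 [3, -1],
 [3, -1]]

For real matrices with standard dot products, the defining identity <Ax, y> = <x, A^* y> gives (Ax)^T y = x^T (A^*) y, i.e. x^T A^T y = x^T (A^*) y. Since this holds for all x, y, we must have A^* = A^T. Therefore
A^* =
[[1, -2],
 [3, -1],
 [3, -1]].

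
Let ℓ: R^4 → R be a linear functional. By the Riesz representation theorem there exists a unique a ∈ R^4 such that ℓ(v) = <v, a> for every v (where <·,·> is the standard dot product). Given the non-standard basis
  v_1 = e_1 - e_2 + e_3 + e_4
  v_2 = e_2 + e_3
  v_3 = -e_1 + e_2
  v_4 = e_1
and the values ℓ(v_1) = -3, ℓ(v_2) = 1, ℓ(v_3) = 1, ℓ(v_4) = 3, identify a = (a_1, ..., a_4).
a = (3, 4, -3, 1)

Write a = (a_1, ..., a_4) in the standard basis. For each basis vector v_i, ℓ(v_i) = <v_i, a> is a linear equation in the a_j's. Collect the n equations into a matrix system V a = ℓ, where row i of V is v_i (expressed in the standard basis). Since V is invertible (lower-triangular with 1s on the diagonal, up to permutation), solve by back-substitution:
  V =
[[1, -1, 1, 1],
 [0, 1, 1, 0],
 [-1, 1, 0, 0],
 [1, 0, 0, 0]]
  V a = (-3, 1, 1, 3)
Solving gives a = (3, 4, -3, 1).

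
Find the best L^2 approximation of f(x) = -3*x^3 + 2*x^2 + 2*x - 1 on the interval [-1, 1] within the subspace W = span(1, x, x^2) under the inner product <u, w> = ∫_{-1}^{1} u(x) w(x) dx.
g(x) = 2*x^2 + x/5 - 1

The best approximation g ∈ W is the orthogonal projection of f onto W. Writing g = a_0 + a_1 x + a_2 x^2, the coefficients solve the normal equations G · a = b where
  G_{ij} = <φ_i, φ_j> and b_i = <f, φ_i>, with φ_0 = 1, φ_1 = x, φ_2 = x^2.
G =
  [2, 0, 2/3]
  [0, 2/3, 0]
  [2/3, 0, 2/5],
b = (-2/3, 2/15, 2/15).
Solving gives a_0 = -1, a_1 = 1/5, a_2 = 2, so
  g(x) = 2*x^2 + x/5 - 1.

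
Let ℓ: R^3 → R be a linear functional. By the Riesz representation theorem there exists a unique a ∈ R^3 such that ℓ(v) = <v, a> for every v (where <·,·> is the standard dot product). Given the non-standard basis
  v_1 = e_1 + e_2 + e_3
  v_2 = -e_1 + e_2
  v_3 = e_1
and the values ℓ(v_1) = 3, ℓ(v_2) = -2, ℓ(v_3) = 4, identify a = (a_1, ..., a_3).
a = (4, 2, -3)

Write a = (a_1, ..., a_3) in the standard basis. For each basis vector v_i, ℓ(v_i) = <v_i, a> is a linear equation in the a_j's. Collect the n equations into a matrix system V a = ℓ, where row i of V is v_i (expressed in the standard basis). Since V is invertible (lower-triangular with 1s on the diagonal, up to permutation), solve by back-substitution:
  V =
[[1, 1, 1],
 [-1, 1, 0],
 [1, 0, 0]]
  V a = (3, -2, 4)
Solving gives a = (4, 2, -3).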